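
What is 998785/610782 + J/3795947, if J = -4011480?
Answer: 1341195147035/2318496100554 ≈ 0.57848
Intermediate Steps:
998785/610782 + J/3795947 = 998785/610782 - 4011480/3795947 = 1341195147035/2318496100554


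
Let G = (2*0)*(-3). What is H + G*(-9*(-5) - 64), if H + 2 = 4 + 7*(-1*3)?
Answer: -19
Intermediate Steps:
G = 0 (G = 0*(-3) = 0)
H = -19 (H = -2 + (4 + 7*(-1*3)) = -2 + (4 + 7*(-3)) = -2 + (4 - 21) = -2 - 17 = -19)
H + G*(-9*(-5) - 64) = -19 + 0*(-9*(-5) - 64) = -19 + 0*(45 - 64) = -19 + 0*(-19) = -19 + 0 = -19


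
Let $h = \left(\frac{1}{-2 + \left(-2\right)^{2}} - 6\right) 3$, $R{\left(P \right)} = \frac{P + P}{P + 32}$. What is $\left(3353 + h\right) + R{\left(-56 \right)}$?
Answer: $\frac{20047}{6} \approx 3341.2$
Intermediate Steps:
$R{\left(P \right)} = \frac{2 P}{32 + P}$
$h = - \frac{33}{2}$ ($h = \left(\frac{1}{-2 + 4} + \left(-8 + 2\right)\right) 3 = \left(\frac{1}{2} - 6\right) 3 = \left(- \frac{11}{2}\right) 3 = - \frac{33}{2} \approx -16.5$)
$\left(3353 + h\right) + R{\left(-56 \right)} = \left(3353 - \frac{33}{2}\right) + 2 \left(-56\right) \frac{1}{32 - 56} = \frac{6673}{2} + 2 \left(-56\right) \frac{1}{-24} = \frac{6673}{2} + 2 \left(-56\right) \left(- \frac{1}{24}\right) = \frac{6673}{2} + \frac{14}{3} = \frac{20047}{6}$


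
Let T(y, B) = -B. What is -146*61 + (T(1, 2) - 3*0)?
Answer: -8908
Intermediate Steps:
-146*61 + (T(1, 2) - 3*0) = -146*61 + (-1*2 - 3*0) = -8906 + (-2 + 0) = -8906 - 2 = -8908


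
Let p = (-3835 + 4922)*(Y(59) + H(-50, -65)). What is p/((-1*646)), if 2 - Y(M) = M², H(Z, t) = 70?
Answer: 3705583/646 ≈ 5736.2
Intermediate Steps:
Y(M) = 2 - M²
p = -3705583 (p = (-3835 + 4922)*((2 - 1*59²) + 70) = 1087*((2 - 1*3481) + 70) = 1087*((2 - 3481) + 70) = 1087*(-3479 + 70) = 1087*(-3409) = -3705583)
p/((-1*646)) = -3705583/((-1*646)) = -3705583/(-646) = -3705583*(-1/646) = 3705583/646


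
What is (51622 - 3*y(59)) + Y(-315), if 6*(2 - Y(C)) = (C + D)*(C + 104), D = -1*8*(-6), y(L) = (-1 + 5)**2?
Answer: 84373/2 ≈ 42187.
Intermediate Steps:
y(L) = 16 (y(L) = 4**2 = 16)
D = 48 (D = -8*(-6) = 48)
Y(C) = 2 - (48 + C)*(104 + C)/6 (Y(C) = 2 - (C + 48)*(C + 104)/6 = 2 - (48 + C)*(104 + C)/6)
(51622 - 3*y(59)) + Y(-315) = (51622 - 3*16) + (-830 - 76/3*(-315) - 1/6*(-315)**2) = (51622 - 48) + (-830 + 7980 - 1/6*99225) = 51574 + (-830 + 7980 - 33075/2) = 51574 - 18775/2 = 84373/2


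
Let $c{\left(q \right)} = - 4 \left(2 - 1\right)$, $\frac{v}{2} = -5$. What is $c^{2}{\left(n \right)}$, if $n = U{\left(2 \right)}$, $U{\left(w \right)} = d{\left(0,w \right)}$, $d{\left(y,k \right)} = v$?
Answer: $16$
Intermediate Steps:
$v = -10$ ($v = 2 \left(-5\right) = -10$)
$d{\left(y,k \right)} = -10$
$U{\left(w \right)} = -10$
$n = -10$
$c{\left(q \right)} = -4$ ($c{\left(q \right)} = \left(-4\right) 1 = -4$)
$c^{2}{\left(n \right)} = \left(-4\right)^{2} = 16$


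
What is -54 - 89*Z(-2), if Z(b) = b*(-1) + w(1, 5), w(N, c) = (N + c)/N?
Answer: -766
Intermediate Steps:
w(N, c) = (N + c)/N
Z(b) = 6 - b (Z(b) = b*(-1) + (1 + 5)/1 = -b + 1*6 = -b + 6 = 6 - b)
-54 - 89*Z(-2) = -54 - 89*(6 - 1*(-2)) = -54 - 89*(6 + 2) = -54 - 89*8 = -54 - 712 = -766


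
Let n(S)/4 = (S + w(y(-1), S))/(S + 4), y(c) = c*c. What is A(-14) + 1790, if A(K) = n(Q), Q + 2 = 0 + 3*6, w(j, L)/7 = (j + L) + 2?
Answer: 9099/5 ≈ 1819.8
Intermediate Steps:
y(c) = c**2
w(j, L) = 14 + 7*L + 7*j (w(j, L) = 7*((j + L) + 2) = 7*((L + j) + 2) = 7*(2 + L + j) = 14 + 7*L + 7*j)
Q = 16 (Q = -2 + (0 + 3*6) = -2 + (0 + 18) = -2 + 18 = 16)
n(S) = 4*(21 + 8*S)/(4 + S) (n(S) = 4*((S + (14 + 7*S + 7*(-1)**2))/(S + 4)) = 4*((S + (14 + 7*S + 7*1))/(4 + S)) = 4*((S + (14 + 7*S + 7))/(4 + S)) = 4*((S + (21 + 7*S))/(4 + S)) = 4*((21 + 8*S)/(4 + S)) = 4*(21 + 8*S)/(4 + S))
A(K) = 149/5 (A(K) = 4*(21 + 8*16)/(4 + 16) = 4*(21 + 128)/20 = 4*(1/20)*149 = 149/5)
A(-14) + 1790 = 149/5 + 1790 = 9099/5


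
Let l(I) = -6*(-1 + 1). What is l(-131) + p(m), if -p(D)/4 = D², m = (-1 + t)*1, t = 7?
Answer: -144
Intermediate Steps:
l(I) = 0 (l(I) = -6*0 = 0)
m = 6 (m = (-1 + 7)*1 = 6*1 = 6)
p(D) = -4*D²
l(-131) + p(m) = 0 - 4*6² = 0 - 4*36 = 0 - 144 = -144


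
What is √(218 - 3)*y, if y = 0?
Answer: 0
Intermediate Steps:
√(218 - 3)*y = √(218 - 3)*0 = √215*0 = 0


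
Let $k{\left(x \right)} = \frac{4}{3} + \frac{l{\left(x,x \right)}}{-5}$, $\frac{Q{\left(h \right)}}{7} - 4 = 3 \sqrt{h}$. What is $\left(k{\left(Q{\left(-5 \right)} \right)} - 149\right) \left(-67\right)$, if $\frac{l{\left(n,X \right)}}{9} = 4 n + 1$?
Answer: $\frac{352822}{15} + \frac{50652 i \sqrt{5}}{5} \approx 23521.0 + 22652.0 i$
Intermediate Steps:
$l{\left(n,X \right)} = 9 + 36 n$ ($l{\left(n,X \right)} = 9 \left(4 n + 1\right) = 9 \left(1 + 4 n\right) = 9 + 36 n$)
$Q{\left(h \right)} = 28 + 21 \sqrt{h}$ ($Q{\left(h \right)} = 28 + 7 \cdot 3 \sqrt{h} = 28 + 21 \sqrt{h}$)
$k{\left(x \right)} = - \frac{7}{15} - \frac{36 x}{5}$ ($k{\left(x \right)} = \frac{4}{3} + \frac{9 + 36 x}{-5} = 4 \cdot \frac{1}{3} + \left(9 + 36 x\right) \left(- \frac{1}{5}\right) = \frac{4}{3} - \left(\frac{9}{5} + \frac{36 x}{5}\right) = - \frac{7}{15} - \frac{36 x}{5}$)
$\left(k{\left(Q{\left(-5 \right)} \right)} - 149\right) \left(-67\right) = \left(\left(- \frac{7}{15} - \frac{36 \left(28 + 21 \sqrt{-5}\right)}{5}\right) - 149\right) \left(-67\right) = \left(\left(- \frac{7}{15} - \frac{36 \left(28 + 21 i \sqrt{5}\right)}{5}\right) - 149\right) \left(-67\right) = \left(\left(- \frac{7}{15} - \left(\frac{1008}{5} + \frac{756 i \sqrt{5}}{5}\right)\right) - 149\right) \left(-67\right) = \left(\left(- \frac{3031}{15} - \frac{756 i \sqrt{5}}{5}\right) - 149\right) \left(-67\right) = \left(- \frac{5266}{15} - \frac{756 i \sqrt{5}}{5}\right) \left(-67\right) = \frac{352822}{15} + \frac{50652 i \sqrt{5}}{5}$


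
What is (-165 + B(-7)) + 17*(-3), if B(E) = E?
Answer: -223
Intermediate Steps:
(-165 + B(-7)) + 17*(-3) = (-165 - 7) + 17*(-3) = -172 - 51 = -223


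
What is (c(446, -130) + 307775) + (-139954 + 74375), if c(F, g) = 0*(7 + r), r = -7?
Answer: 242196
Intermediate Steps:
c(F, g) = 0 (c(F, g) = 0*(7 - 7) = 0*0 = 0)
(c(446, -130) + 307775) + (-139954 + 74375) = (0 + 307775) + (-139954 + 74375) = 307775 - 65579 = 242196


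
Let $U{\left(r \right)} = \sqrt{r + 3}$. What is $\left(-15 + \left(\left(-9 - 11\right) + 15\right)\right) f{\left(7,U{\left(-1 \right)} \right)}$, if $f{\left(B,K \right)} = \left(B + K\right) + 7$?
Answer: $-280 - 20 \sqrt{2} \approx -308.28$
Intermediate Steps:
$U{\left(r \right)} = \sqrt{3 + r}$
$f{\left(B,K \right)} = 7 + B + K$
$\left(-15 + \left(\left(-9 - 11\right) + 15\right)\right) f{\left(7,U{\left(-1 \right)} \right)} = \left(-15 + \left(\left(-9 - 11\right) + 15\right)\right) \left(7 + 7 + \sqrt{3 - 1}\right) = \left(-15 + \left(-20 + 15\right)\right) \left(7 + 7 + \sqrt{2}\right) = \left(-15 - 5\right) \left(14 + \sqrt{2}\right) = - 20 \left(14 + \sqrt{2}\right) = -280 - 20 \sqrt{2}$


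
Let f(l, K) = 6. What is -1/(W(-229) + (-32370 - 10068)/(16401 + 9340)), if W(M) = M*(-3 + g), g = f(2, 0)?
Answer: 25741/17726505 ≈ 0.0014521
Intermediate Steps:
g = 6
W(M) = 3*M (W(M) = M*(-3 + 6) = M*3 = 3*M)
-1/(W(-229) + (-32370 - 10068)/(16401 + 9340)) = -1/(3*(-229) + (-32370 - 10068)/(16401 + 9340)) = -1/(-687 - 42438/25741) = -1/(-17726505/25741) = -1*(-25741/17726505) = 25741/17726505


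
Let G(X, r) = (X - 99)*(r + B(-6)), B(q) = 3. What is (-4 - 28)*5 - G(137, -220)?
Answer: 8086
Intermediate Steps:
G(X, r) = (-99 + X)*(3 + r) (G(X, r) = (X - 99)*(r + 3) = (-99 + X)*(3 + r))
(-4 - 28)*5 - G(137, -220) = (-4 - 28)*5 - (-297 - 99*(-220) + 3*137 + 137*(-220)) = -32*5 - (-297 + 21780 + 411 - 30140) = -160 - 1*(-8246) = -160 + 8246 = 8086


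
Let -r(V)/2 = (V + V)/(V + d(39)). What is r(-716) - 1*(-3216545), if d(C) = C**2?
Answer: 2589321589/805 ≈ 3.2165e+6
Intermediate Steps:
r(V) = -4*V/(1521 + V) (r(V) = -2*(V + V)/(V + 39**2) = -2*2*V/(V + 1521) = -2*2*V/(1521 + V) = -4*V/(1521 + V))
r(-716) - 1*(-3216545) = -4*(-716)/(1521 - 716) - 1*(-3216545) = -4*(-716)/805 + 3216545 = -4*(-716)*1/805 + 3216545 = 2864/805 + 3216545 = 2589321589/805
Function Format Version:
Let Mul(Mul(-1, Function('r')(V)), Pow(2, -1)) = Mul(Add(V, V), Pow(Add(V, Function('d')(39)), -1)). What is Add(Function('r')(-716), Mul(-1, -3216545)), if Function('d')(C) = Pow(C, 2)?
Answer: Rational(2589321589, 805) ≈ 3.2165e+6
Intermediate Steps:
Function('r')(V) = Mul(-4, V, Pow(Add(1521, V), -1)) (Function('r')(V) = Mul(-2, Mul(Add(V, V), Pow(Add(V, Pow(39, 2)), -1))) = Mul(-2, Mul(Mul(2, V), Pow(Add(V, 1521), -1))) = Mul(-2, Mul(Mul(2, V), Pow(Add(1521, V), -1))) = Mul(-2, Mul(2, V, Pow(Add(1521, V), -1))) = Mul(-4, V, Pow(Add(1521, V), -1)))
Add(Function('r')(-716), Mul(-1, -3216545)) = Add(Mul(-4, -716, Pow(Add(1521, -716), -1)), Mul(-1, -3216545)) = Add(Mul(-4, -716, Pow(805, -1)), 3216545) = Add(Mul(-4, -716, Rational(1, 805)), 3216545) = Add(Rational(2864, 805), 3216545) = Rational(2589321589, 805)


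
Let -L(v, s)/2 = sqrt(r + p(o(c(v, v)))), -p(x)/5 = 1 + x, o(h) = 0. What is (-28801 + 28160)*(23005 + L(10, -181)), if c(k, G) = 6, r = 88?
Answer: -14746205 + 1282*sqrt(83) ≈ -1.4735e+7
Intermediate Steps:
p(x) = -5 - 5*x (p(x) = -5*(1 + x) = -5 - 5*x)
L(v, s) = -2*sqrt(83) (L(v, s) = -2*sqrt(88 + (-5 - 5*0)) = -2*sqrt(88 + (-5 + 0)) = -2*sqrt(88 - 5) = -2*sqrt(83))
(-28801 + 28160)*(23005 + L(10, -181)) = (-28801 + 28160)*(23005 - 2*sqrt(83)) = -641*(23005 - 2*sqrt(83)) = -14746205 + 1282*sqrt(83)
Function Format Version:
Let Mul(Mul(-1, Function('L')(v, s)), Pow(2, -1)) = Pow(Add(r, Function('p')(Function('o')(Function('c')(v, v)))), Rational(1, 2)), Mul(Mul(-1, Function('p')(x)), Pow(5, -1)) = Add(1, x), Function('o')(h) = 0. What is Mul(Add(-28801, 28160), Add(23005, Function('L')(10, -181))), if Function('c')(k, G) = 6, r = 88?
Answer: Add(-14746205, Mul(1282, Pow(83, Rational(1, 2)))) ≈ -1.4735e+7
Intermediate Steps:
Function('p')(x) = Add(-5, Mul(-5, x)) (Function('p')(x) = Mul(-5, Add(1, x)) = Add(-5, Mul(-5, x)))
Function('L')(v, s) = Mul(-2, Pow(83, Rational(1, 2))) (Function('L')(v, s) = Mul(-2, Pow(Add(88, Add(-5, Mul(-5, 0))), Rational(1, 2))) = Mul(-2, Pow(Add(88, Add(-5, 0)), Rational(1, 2))) = Mul(-2, Pow(Add(88, -5), Rational(1, 2))) = Mul(-2, Pow(83, Rational(1, 2))))
Mul(Add(-28801, 28160), Add(23005, Function('L')(10, -181))) = Mul(Add(-28801, 28160), Add(23005, Mul(-2, Pow(83, Rational(1, 2))))) = Mul(-641, Add(23005, Mul(-2, Pow(83, Rational(1, 2))))) = Add(-14746205, Mul(1282, Pow(83, Rational(1, 2))))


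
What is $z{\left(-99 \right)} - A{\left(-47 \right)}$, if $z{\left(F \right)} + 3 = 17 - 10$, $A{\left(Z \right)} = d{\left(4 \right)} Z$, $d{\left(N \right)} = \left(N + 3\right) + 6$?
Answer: $615$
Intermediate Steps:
$d{\left(N \right)} = 9 + N$ ($d{\left(N \right)} = \left(3 + N\right) + 6 = 9 + N$)
$A{\left(Z \right)} = 13 Z$ ($A{\left(Z \right)} = \left(9 + 4\right) Z = 13 Z$)
$z{\left(F \right)} = 4$ ($z{\left(F \right)} = -3 + \left(17 - 10\right) = -3 + 7 = 4$)
$z{\left(-99 \right)} - A{\left(-47 \right)} = 4 - 13 \left(-47\right) = 4 - -611 = 4 + 611 = 615$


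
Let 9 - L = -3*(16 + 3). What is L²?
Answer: 4356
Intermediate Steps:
L = 66 (L = 9 - (-3)*(16 + 3) = 9 - (-3)*19 = 9 - 1*(-57) = 9 + 57 = 66)
L² = 66² = 4356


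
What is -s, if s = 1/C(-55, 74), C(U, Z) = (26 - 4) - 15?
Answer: -⅐ ≈ -0.14286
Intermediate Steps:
C(U, Z) = 7 (C(U, Z) = 22 - 15 = 7)
s = ⅐ (s = 1/7 = ⅐ ≈ 0.14286)
-s = -1*⅐ = -⅐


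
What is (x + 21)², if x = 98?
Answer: 14161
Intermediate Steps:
(x + 21)² = (98 + 21)² = 119² = 14161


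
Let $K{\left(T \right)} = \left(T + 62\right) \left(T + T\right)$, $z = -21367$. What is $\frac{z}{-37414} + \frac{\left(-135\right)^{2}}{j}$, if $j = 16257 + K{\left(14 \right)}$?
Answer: $\frac{214940489}{137571278} \approx 1.5624$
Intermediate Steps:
$K{\left(T \right)} = 2 T \left(62 + T\right)$ ($K{\left(T \right)} = \left(62 + T\right) 2 T = 2 T \left(62 + T\right)$)
$j = 18385$ ($j = 16257 + 2 \cdot 14 \left(62 + 14\right) = 16257 + 2 \cdot 14 \cdot 76 = 16257 + 2128 = 18385$)
$\frac{z}{-37414} + \frac{\left(-135\right)^{2}}{j} = - \frac{21367}{-37414} + \frac{\left(-135\right)^{2}}{18385} = \left(-21367\right) \left(- \frac{1}{37414}\right) + 18225 \cdot \frac{1}{18385} = \frac{21367}{37414} + \frac{3645}{3677} = \frac{214940489}{137571278}$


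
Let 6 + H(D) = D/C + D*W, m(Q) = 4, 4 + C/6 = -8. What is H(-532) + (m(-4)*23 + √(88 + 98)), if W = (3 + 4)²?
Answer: -467543/18 + √186 ≈ -25961.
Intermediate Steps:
C = -72 (C = -24 + 6*(-8) = -24 - 48 = -72)
W = 49 (W = 7² = 49)
H(D) = -6 + 3527*D/72 (H(D) = -6 + (D/(-72) + D*49) = -6 + (D*(-1/72) + 49*D) = -6 + (-D/72 + 49*D) = -6 + 3527*D/72)
H(-532) + (m(-4)*23 + √(88 + 98)) = (-6 + (3527/72)*(-532)) + (4*23 + √(88 + 98)) = (-6 - 469091/18) + (92 + √186) = -469199/18 + (92 + √186) = -467543/18 + √186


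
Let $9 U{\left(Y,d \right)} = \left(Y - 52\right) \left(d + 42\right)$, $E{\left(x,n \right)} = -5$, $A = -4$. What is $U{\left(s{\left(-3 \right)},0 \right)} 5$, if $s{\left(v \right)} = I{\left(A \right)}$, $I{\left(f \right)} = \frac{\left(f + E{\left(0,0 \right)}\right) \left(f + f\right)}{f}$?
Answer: $- \frac{4900}{3} \approx -1633.3$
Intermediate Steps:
$I{\left(f \right)} = -10 + 2 f$ ($I{\left(f \right)} = \frac{\left(f - 5\right) \left(f + f\right)}{f} = \frac{\left(-5 + f\right) 2 f}{f} = \frac{2 f \left(-5 + f\right)}{f} = -10 + 2 f$)
$s{\left(v \right)} = -18$ ($s{\left(v \right)} = -10 + 2 \left(-4\right) = -10 - 8 = -18$)
$U{\left(Y,d \right)} = \frac{\left(-52 + Y\right) \left(42 + d\right)}{9}$ ($U{\left(Y,d \right)} = \frac{\left(Y - 52\right) \left(d + 42\right)}{9} = \frac{\left(-52 + Y\right) \left(42 + d\right)}{9}$)
$U{\left(s{\left(-3 \right)},0 \right)} 5 = \left(- \frac{728}{3} - 0 + \frac{14}{3} \left(-18\right) + \frac{1}{9} \left(-18\right) 0\right) 5 = \left(- \frac{728}{3} + 0 - 84 + 0\right) 5 = \left(- \frac{980}{3}\right) 5 = - \frac{4900}{3}$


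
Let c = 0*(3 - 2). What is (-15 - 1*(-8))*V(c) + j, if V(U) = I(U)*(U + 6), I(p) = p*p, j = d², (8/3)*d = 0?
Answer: 0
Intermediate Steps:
d = 0 (d = (3/8)*0 = 0)
c = 0 (c = 0*1 = 0)
j = 0 (j = 0² = 0)
I(p) = p²
V(U) = U²*(6 + U) (V(U) = U²*(U + 6) = U²*(6 + U))
(-15 - 1*(-8))*V(c) + j = (-15 - 1*(-8))*(0²*(6 + 0)) + 0 = (-15 + 8)*(0*6) + 0 = -7*0 + 0 = 0 + 0 = 0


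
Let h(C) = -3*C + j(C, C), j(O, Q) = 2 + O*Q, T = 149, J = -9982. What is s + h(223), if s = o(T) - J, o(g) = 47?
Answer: 59091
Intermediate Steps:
s = 10029 (s = 47 - 1*(-9982) = 47 + 9982 = 10029)
h(C) = 2 + C² - 3*C (h(C) = -3*C + (2 + C*C) = -3*C + (2 + C²) = 2 + C² - 3*C)
s + h(223) = 10029 + (2 + 223² - 3*223) = 10029 + (2 + 49729 - 669) = 10029 + 49062 = 59091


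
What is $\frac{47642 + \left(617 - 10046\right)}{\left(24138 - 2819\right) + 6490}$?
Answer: $\frac{38213}{27809} \approx 1.3741$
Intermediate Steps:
$\frac{47642 + \left(617 - 10046\right)}{\left(24138 - 2819\right) + 6490} = \frac{47642 - 9429}{21319 + 6490} = \frac{38213}{27809}$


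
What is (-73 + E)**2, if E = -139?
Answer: 44944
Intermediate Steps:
(-73 + E)**2 = (-73 - 139)**2 = (-212)**2 = 44944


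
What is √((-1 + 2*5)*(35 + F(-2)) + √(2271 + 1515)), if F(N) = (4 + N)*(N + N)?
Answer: √(243 + √3786) ≈ 17.451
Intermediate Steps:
F(N) = 2*N*(4 + N) (F(N) = (4 + N)*(2*N) = 2*N*(4 + N))
√((-1 + 2*5)*(35 + F(-2)) + √(2271 + 1515)) = √((-1 + 2*5)*(35 + 2*(-2)*(4 - 2)) + √(2271 + 1515)) = √((-1 + 10)*(35 + 2*(-2)*2) + √3786) = √(9*(35 - 8) + √3786) = √(9*27 + √3786) = √(243 + √3786)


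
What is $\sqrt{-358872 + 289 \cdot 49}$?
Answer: $i \sqrt{344711} \approx 587.12 i$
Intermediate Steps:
$\sqrt{-358872 + 289 \cdot 49} = \sqrt{-358872 + 14161} = \sqrt{-344711} = i \sqrt{344711}$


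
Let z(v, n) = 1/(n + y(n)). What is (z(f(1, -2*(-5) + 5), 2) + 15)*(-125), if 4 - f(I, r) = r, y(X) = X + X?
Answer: -11375/6 ≈ -1895.8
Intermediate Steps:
y(X) = 2*X
f(I, r) = 4 - r
z(v, n) = 1/(3*n) (z(v, n) = 1/(n + 2*n) = 1/(3*n))
(z(f(1, -2*(-5) + 5), 2) + 15)*(-125) = ((⅓)/2 + 15)*(-125) = ((⅓)*(½) + 15)*(-125) = (⅙ + 15)*(-125) = (91/6)*(-125) = -11375/6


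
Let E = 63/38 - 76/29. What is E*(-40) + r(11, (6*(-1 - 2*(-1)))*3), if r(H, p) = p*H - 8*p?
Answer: 50974/551 ≈ 92.512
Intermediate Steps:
r(H, p) = -8*p + H*p (r(H, p) = H*p - 8*p = -8*p + H*p)
E = -1061/1102 (E = 63*(1/38) - 76*1/29 = 63/38 - 76/29 = -1061/1102 ≈ -0.96280)
E*(-40) + r(11, (6*(-1 - 2*(-1)))*3) = -1061/1102*(-40) + ((6*(-1 - 2*(-1)))*3)*(-8 + 11) = 21220/551 + ((6*(-1 + 2))*3)*3 = 21220/551 + ((6*1)*3)*3 = 21220/551 + (6*3)*3 = 21220/551 + 18*3 = 21220/551 + 54 = 50974/551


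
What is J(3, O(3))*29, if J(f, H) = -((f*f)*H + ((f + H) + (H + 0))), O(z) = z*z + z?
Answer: -3915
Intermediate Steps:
O(z) = z + z² (O(z) = z² + z = z + z²)
J(f, H) = -f - 2*H - H*f² (J(f, H) = -(f²*H + ((H + f) + H)) = -(H*f² + (f + 2*H)) = -(f + 2*H + H*f²) = -f - 2*H - H*f²)
J(3, O(3))*29 = (-1*3 - 6*(1 + 3) - 1*3*(1 + 3)*3²)*29 = (-3 - 6*4 - 1*3*4*9)*29 = (-3 - 2*12 - 1*12*9)*29 = (-3 - 24 - 108)*29 = -135*29 = -3915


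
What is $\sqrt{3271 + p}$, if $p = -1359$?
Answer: $2 \sqrt{478} \approx 43.726$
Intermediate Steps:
$\sqrt{3271 + p} = \sqrt{3271 - 1359} = \sqrt{1912} = 2 \sqrt{478}$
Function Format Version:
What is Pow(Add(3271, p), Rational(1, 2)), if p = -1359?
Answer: Mul(2, Pow(478, Rational(1, 2))) ≈ 43.726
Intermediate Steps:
Pow(Add(3271, p), Rational(1, 2)) = Pow(Add(3271, -1359), Rational(1, 2)) = Pow(1912, Rational(1, 2)) = Mul(2, Pow(478, Rational(1, 2)))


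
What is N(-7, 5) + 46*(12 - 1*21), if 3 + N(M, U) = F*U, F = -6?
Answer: -447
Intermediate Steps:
N(M, U) = -3 - 6*U
N(-7, 5) + 46*(12 - 1*21) = (-3 - 6*5) + 46*(12 - 1*21) = (-3 - 30) + 46*(12 - 21) = -33 + 46*(-9) = -33 - 414 = -447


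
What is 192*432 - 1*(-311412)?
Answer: 394356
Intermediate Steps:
192*432 - 1*(-311412) = 82944 + 311412 = 394356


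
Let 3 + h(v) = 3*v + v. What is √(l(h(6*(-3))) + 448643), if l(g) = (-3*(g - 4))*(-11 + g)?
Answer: √428261 ≈ 654.42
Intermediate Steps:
h(v) = -3 + 4*v (h(v) = -3 + (3*v + v) = -3 + 4*v)
l(g) = (-11 + g)*(12 - 3*g) (l(g) = (-3*(-4 + g))*(-11 + g) = (12 - 3*g)*(-11 + g) = (-11 + g)*(12 - 3*g))
√(l(h(6*(-3))) + 448643) = √((-132 - 3*(-3 + 4*(6*(-3)))² + 45*(-3 + 4*(6*(-3)))) + 448643) = √((-132 - 3*(-3 + 4*(-18))² + 45*(-3 + 4*(-18))) + 448643) = √((-132 - 3*(-3 - 72)² + 45*(-3 - 72)) + 448643) = √((-132 - 3*(-75)² + 45*(-75)) + 448643) = √((-132 - 3*5625 - 3375) + 448643) = √((-132 - 16875 - 3375) + 448643) = √(-20382 + 448643) = √428261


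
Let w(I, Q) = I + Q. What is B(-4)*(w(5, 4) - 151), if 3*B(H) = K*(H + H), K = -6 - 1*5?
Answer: -12496/3 ≈ -4165.3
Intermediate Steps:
K = -11 (K = -6 - 5 = -11)
B(H) = -22*H/3 (B(H) = (-11*(H + H))/3 = (-22*H)/3 = -22*H/3)
B(-4)*(w(5, 4) - 151) = (-22/3*(-4))*((5 + 4) - 151) = 88*(9 - 151)/3 = (88/3)*(-142) = -12496/3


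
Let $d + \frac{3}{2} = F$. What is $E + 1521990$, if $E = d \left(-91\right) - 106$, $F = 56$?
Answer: $\frac{3033849}{2} \approx 1.5169 \cdot 10^{6}$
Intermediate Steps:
$d = \frac{109}{2}$ ($d = - \frac{3}{2} + 56 = \frac{109}{2} \approx 54.5$)
$E = - \frac{10131}{2}$ ($E = \frac{109}{2} \left(-91\right) - 106 = - \frac{9919}{2} - 106 = - \frac{10131}{2} \approx -5065.5$)
$E + 1521990 = - \frac{10131}{2} + 1521990 = \frac{3033849}{2}$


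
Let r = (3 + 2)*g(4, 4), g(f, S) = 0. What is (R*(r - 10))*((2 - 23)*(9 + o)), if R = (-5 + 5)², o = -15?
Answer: 0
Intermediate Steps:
r = 0 (r = (3 + 2)*0 = 5*0 = 0)
R = 0 (R = 0² = 0)
(R*(r - 10))*((2 - 23)*(9 + o)) = (0*(0 - 10))*((2 - 23)*(9 - 15)) = (0*(-10))*(-21*(-6)) = 0*126 = 0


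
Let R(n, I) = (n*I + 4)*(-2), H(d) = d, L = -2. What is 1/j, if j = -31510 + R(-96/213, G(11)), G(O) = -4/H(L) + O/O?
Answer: -71/2237586 ≈ -3.1731e-5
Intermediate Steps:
G(O) = 3 (G(O) = -4/(-2) + O/O = -4*(-½) + 1 = 2 + 1 = 3)
R(n, I) = -8 - 2*I*n (R(n, I) = (I*n + 4)*(-2) = (4 + I*n)*(-2) = -8 - 2*I*n)
j = -2237586/71 (j = -31510 + (-8 - 2*3*(-96/213)) = -31510 + (-8 - 2*3*(-96*1/213)) = -31510 + (-8 - 2*3*(-32/71)) = -31510 + (-8 + 192/71) = -31510 - 376/71 = -2237586/71 ≈ -31515.)
1/j = 1/(-2237586/71) = -71/2237586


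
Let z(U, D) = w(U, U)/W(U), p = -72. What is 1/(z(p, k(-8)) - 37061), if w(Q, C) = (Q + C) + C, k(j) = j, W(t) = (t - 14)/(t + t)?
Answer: -43/1609175 ≈ -2.6722e-5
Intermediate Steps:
W(t) = (-14 + t)/(2*t) (W(t) = (-14 + t)/((2*t)) = (-14 + t)*(1/(2*t)) = (-14 + t)/(2*t))
w(Q, C) = Q + 2*C (w(Q, C) = (C + Q) + C = Q + 2*C)
z(U, D) = 6*U²/(-14 + U) (z(U, D) = (U + 2*U)/(((-14 + U)/(2*U))) = (3*U)*(2*U/(-14 + U)) = 6*U²/(-14 + U))
1/(z(p, k(-8)) - 37061) = 1/(6*(-72)²/(-14 - 72) - 37061) = 1/(6*5184/(-86) - 37061) = 1/(6*5184*(-1/86) - 37061) = 1/(-15552/43 - 37061) = 1/(-1609175/43) = -43/1609175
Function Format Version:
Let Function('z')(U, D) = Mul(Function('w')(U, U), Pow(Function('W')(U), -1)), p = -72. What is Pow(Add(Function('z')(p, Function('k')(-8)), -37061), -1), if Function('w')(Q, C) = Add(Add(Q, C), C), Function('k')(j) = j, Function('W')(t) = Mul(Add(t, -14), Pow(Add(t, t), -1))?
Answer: Rational(-43, 1609175) ≈ -2.6722e-5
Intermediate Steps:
Function('W')(t) = Mul(Rational(1, 2), Pow(t, -1), Add(-14, t)) (Function('W')(t) = Mul(Add(-14, t), Pow(Mul(2, t), -1)) = Mul(Add(-14, t), Mul(Rational(1, 2), Pow(t, -1))) = Mul(Rational(1, 2), Pow(t, -1), Add(-14, t)))
Function('w')(Q, C) = Add(Q, Mul(2, C)) (Function('w')(Q, C) = Add(Add(C, Q), C) = Add(Q, Mul(2, C)))
Function('z')(U, D) = Mul(6, Pow(U, 2), Pow(Add(-14, U), -1)) (Function('z')(U, D) = Mul(Add(U, Mul(2, U)), Pow(Mul(Rational(1, 2), Pow(U, -1), Add(-14, U)), -1)) = Mul(Mul(3, U), Mul(2, U, Pow(Add(-14, U), -1))) = Mul(6, Pow(U, 2), Pow(Add(-14, U), -1)))
Pow(Add(Function('z')(p, Function('k')(-8)), -37061), -1) = Pow(Add(Mul(6, Pow(-72, 2), Pow(Add(-14, -72), -1)), -37061), -1) = Pow(Add(Mul(6, 5184, Pow(-86, -1)), -37061), -1) = Pow(Add(Mul(6, 5184, Rational(-1, 86)), -37061), -1) = Pow(Add(Rational(-15552, 43), -37061), -1) = Pow(Rational(-1609175, 43), -1) = Rational(-43, 1609175)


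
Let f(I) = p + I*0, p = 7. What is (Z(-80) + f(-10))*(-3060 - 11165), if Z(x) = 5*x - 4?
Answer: 5647325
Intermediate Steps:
Z(x) = -4 + 5*x
f(I) = 7 (f(I) = 7 + I*0 = 7 + 0 = 7)
(Z(-80) + f(-10))*(-3060 - 11165) = ((-4 + 5*(-80)) + 7)*(-3060 - 11165) = ((-4 - 400) + 7)*(-14225) = (-404 + 7)*(-14225) = -397*(-14225) = 5647325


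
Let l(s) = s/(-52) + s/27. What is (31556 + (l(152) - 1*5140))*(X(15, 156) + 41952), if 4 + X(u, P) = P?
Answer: 390428960464/351 ≈ 1.1123e+9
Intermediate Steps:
l(s) = 25*s/1404 (l(s) = s*(-1/52) + s*(1/27) = -s/52 + s/27 = 25*s/1404)
X(u, P) = -4 + P
(31556 + (l(152) - 1*5140))*(X(15, 156) + 41952) = (31556 + ((25/1404)*152 - 1*5140))*((-4 + 156) + 41952) = (31556 + (950/351 - 5140))*(152 + 41952) = (31556 - 1803190/351)*42104 = (9272966/351)*42104 = 390428960464/351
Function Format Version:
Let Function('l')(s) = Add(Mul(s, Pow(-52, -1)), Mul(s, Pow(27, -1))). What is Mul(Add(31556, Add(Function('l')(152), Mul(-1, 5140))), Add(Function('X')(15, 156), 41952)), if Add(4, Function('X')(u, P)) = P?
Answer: Rational(390428960464, 351) ≈ 1.1123e+9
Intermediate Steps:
Function('l')(s) = Mul(Rational(25, 1404), s) (Function('l')(s) = Add(Mul(s, Rational(-1, 52)), Mul(s, Rational(1, 27))) = Add(Mul(Rational(-1, 52), s), Mul(Rational(1, 27), s)) = Mul(Rational(25, 1404), s))
Function('X')(u, P) = Add(-4, P)
Mul(Add(31556, Add(Function('l')(152), Mul(-1, 5140))), Add(Function('X')(15, 156), 41952)) = Mul(Add(31556, Add(Mul(Rational(25, 1404), 152), Mul(-1, 5140))), Add(Add(-4, 156), 41952)) = Mul(Add(31556, Add(Rational(950, 351), -5140)), Add(152, 41952)) = Mul(Add(31556, Rational(-1803190, 351)), 42104) = Mul(Rational(9272966, 351), 42104) = Rational(390428960464, 351)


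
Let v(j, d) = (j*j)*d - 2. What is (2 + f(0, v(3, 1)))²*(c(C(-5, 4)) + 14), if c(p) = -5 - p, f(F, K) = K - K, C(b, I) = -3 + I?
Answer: 32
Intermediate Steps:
v(j, d) = -2 + d*j² (v(j, d) = j²*d - 2 = d*j² - 2 = -2 + d*j²)
f(F, K) = 0
(2 + f(0, v(3, 1)))²*(c(C(-5, 4)) + 14) = (2 + 0)²*((-5 - (-3 + 4)) + 14) = 2²*((-5 - 1*1) + 14) = 4*((-5 - 1) + 14) = 4*(-6 + 14) = 4*8 = 32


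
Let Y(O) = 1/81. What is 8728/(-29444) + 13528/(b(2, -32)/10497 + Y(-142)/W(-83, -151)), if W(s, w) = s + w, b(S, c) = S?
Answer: 6604124163285034/67257457 ≈ 9.8192e+7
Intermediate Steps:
Y(O) = 1/81
8728/(-29444) + 13528/(b(2, -32)/10497 + Y(-142)/W(-83, -151)) = 8728/(-29444) + 13528/(2/10497 + 1/(81*(-83 - 151))) = 8728*(-1/29444) + 13528/(2*(1/10497) + (1/81)/(-234)) = -2182/7361 + 13528/(2/10497 + (1/81)*(-1/234)) = -2182/7361 + 13528/(2/10497 - 1/18954) = -2182/7361 + 13528/(9137/66320046) = -2182/7361 + 13528*(66320046/9137) = -2182/7361 + 897177582288/9137 = 6604124163285034/67257457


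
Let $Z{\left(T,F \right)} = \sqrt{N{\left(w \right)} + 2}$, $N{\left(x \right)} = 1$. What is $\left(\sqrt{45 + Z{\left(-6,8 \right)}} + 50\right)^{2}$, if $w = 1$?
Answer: $\left(50 + \sqrt{45 + \sqrt{3}}\right)^{2} \approx 3230.3$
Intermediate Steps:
$Z{\left(T,F \right)} = \sqrt{3}$ ($Z{\left(T,F \right)} = \sqrt{1 + 2} = \sqrt{3}$)
$\left(\sqrt{45 + Z{\left(-6,8 \right)}} + 50\right)^{2} = \left(\sqrt{45 + \sqrt{3}} + 50\right)^{2} = \left(50 + \sqrt{45 + \sqrt{3}}\right)^{2}$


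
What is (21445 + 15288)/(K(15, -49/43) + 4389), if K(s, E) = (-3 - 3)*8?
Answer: 36733/4341 ≈ 8.4619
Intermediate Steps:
K(s, E) = -48 (K(s, E) = -6*8 = -48)
(21445 + 15288)/(K(15, -49/43) + 4389) = (21445 + 15288)/(-48 + 4389) = 36733/4341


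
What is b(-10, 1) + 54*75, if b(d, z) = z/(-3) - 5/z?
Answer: 12134/3 ≈ 4044.7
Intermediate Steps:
b(d, z) = -5/z - z/3 (b(d, z) = z*(-⅓) - 5/z = -z/3 - 5/z = -5/z - z/3)
b(-10, 1) + 54*75 = (-5/1 - ⅓*1) + 54*75 = (-5*1 - ⅓) + 4050 = (-5 - ⅓) + 4050 = -16/3 + 4050 = 12134/3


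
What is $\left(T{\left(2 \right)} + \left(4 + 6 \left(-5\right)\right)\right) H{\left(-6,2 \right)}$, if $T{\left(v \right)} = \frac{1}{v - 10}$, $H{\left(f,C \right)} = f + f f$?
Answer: $- \frac{3135}{4} \approx -783.75$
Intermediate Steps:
$H{\left(f,C \right)} = f + f^{2}$
$T{\left(v \right)} = \frac{1}{-10 + v}$
$\left(T{\left(2 \right)} + \left(4 + 6 \left(-5\right)\right)\right) H{\left(-6,2 \right)} = \left(\frac{1}{-10 + 2} + \left(4 + 6 \left(-5\right)\right)\right) \left(- 6 \left(1 - 6\right)\right) = \left(\frac{1}{-8} + \left(4 - 30\right)\right) \left(\left(-6\right) \left(-5\right)\right) = \left(- \frac{1}{8} - 26\right) 30 = \left(- \frac{209}{8}\right) 30 = - \frac{3135}{4}$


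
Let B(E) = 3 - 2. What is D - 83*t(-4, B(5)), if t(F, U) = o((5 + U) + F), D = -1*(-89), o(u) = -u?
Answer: 255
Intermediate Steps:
B(E) = 1
D = 89
t(F, U) = -5 - F - U (t(F, U) = -((5 + U) + F) = -(5 + F + U) = -5 - F - U)
D - 83*t(-4, B(5)) = 89 - 83*(-5 - 1*(-4) - 1*1) = 89 - 83*(-5 + 4 - 1) = 89 - 83*(-2) = 89 + 166 = 255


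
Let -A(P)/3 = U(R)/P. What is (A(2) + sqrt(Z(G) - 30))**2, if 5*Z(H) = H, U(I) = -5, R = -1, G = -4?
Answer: 509/20 + 3*I*sqrt(770) ≈ 25.45 + 83.247*I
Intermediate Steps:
A(P) = 15/P (A(P) = -(-15)/P = 15/P)
Z(H) = H/5
(A(2) + sqrt(Z(G) - 30))**2 = (15/2 + sqrt((1/5)*(-4) - 30))**2 = (15*(1/2) + sqrt(-4/5 - 30))**2 = (15/2 + sqrt(-154/5))**2 = (15/2 + I*sqrt(770)/5)**2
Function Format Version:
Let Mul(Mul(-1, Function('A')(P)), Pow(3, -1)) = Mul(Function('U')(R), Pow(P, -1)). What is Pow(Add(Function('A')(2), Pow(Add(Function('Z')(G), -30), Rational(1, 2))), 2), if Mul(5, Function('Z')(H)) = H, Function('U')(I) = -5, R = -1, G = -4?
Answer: Add(Rational(509, 20), Mul(3, I, Pow(770, Rational(1, 2)))) ≈ Add(25.450, Mul(83.247, I))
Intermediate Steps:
Function('A')(P) = Mul(15, Pow(P, -1)) (Function('A')(P) = Mul(-3, Mul(-5, Pow(P, -1))) = Mul(15, Pow(P, -1)))
Function('Z')(H) = Mul(Rational(1, 5), H)
Pow(Add(Function('A')(2), Pow(Add(Function('Z')(G), -30), Rational(1, 2))), 2) = Pow(Add(Mul(15, Pow(2, -1)), Pow(Add(Mul(Rational(1, 5), -4), -30), Rational(1, 2))), 2) = Pow(Add(Mul(15, Rational(1, 2)), Pow(Add(Rational(-4, 5), -30), Rational(1, 2))), 2) = Pow(Add(Rational(15, 2), Pow(Rational(-154, 5), Rational(1, 2))), 2) = Pow(Add(Rational(15, 2), Mul(Rational(1, 5), I, Pow(770, Rational(1, 2)))), 2)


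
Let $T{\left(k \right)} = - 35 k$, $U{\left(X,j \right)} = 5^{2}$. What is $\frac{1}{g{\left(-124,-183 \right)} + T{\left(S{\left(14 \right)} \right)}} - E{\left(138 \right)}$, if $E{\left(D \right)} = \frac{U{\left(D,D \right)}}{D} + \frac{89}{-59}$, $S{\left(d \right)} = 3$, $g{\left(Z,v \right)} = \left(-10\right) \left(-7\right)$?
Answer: $\frac{370103}{284970} \approx 1.2987$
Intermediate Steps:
$U{\left(X,j \right)} = 25$
$g{\left(Z,v \right)} = 70$
$E{\left(D \right)} = - \frac{89}{59} + \frac{25}{D}$ ($E{\left(D \right)} = \frac{25}{D} + \frac{89}{-59} = \frac{25}{D} + 89 \left(- \frac{1}{59}\right) = \frac{25}{D} - \frac{89}{59} = - \frac{89}{59} + \frac{25}{D}$)
$\frac{1}{g{\left(-124,-183 \right)} + T{\left(S{\left(14 \right)} \right)}} - E{\left(138 \right)} = \frac{1}{70 - 105} - \left(- \frac{89}{59} + \frac{25}{138}\right) = \frac{1}{70 - 105} - \left(- \frac{89}{59} + 25 \cdot \frac{1}{138}\right) = \frac{1}{-35} - \left(- \frac{89}{59} + \frac{25}{138}\right) = - \frac{1}{35} - - \frac{10807}{8142} = - \frac{1}{35} + \frac{10807}{8142} = \frac{370103}{284970}$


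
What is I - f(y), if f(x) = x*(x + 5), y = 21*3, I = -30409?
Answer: -34693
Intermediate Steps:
y = 63
f(x) = x*(5 + x)
I - f(y) = -30409 - 63*(5 + 63) = -30409 - 63*68 = -30409 - 1*4284 = -30409 - 4284 = -34693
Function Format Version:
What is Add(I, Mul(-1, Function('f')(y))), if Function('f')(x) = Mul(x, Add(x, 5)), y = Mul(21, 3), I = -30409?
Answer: -34693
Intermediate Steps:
y = 63
Function('f')(x) = Mul(x, Add(5, x))
Add(I, Mul(-1, Function('f')(y))) = Add(-30409, Mul(-1, Mul(63, Add(5, 63)))) = Add(-30409, Mul(-1, Mul(63, 68))) = Add(-30409, Mul(-1, 4284)) = Add(-30409, -4284) = -34693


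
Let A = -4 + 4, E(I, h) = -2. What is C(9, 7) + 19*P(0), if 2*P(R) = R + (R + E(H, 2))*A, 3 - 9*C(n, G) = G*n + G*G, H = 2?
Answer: -109/9 ≈ -12.111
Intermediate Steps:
A = 0
C(n, G) = ⅓ - G²/9 - G*n/9 (C(n, G) = ⅓ - (G*n + G*G)/9 = ⅓ - (G*n + G²)/9 = ⅓ - (G² + G*n)/9 = ⅓ + (-G²/9 - G*n/9) = ⅓ - G²/9 - G*n/9)
P(R) = R/2 (P(R) = (R + (R - 2)*0)/2 = (R + (-2 + R)*0)/2 = (R + 0)/2 = R/2)
C(9, 7) + 19*P(0) = (⅓ - ⅑*7² - ⅑*7*9) + 19*((½)*0) = (⅓ - ⅑*49 - 7) + 19*0 = (⅓ - 49/9 - 7) + 0 = -109/9 + 0 = -109/9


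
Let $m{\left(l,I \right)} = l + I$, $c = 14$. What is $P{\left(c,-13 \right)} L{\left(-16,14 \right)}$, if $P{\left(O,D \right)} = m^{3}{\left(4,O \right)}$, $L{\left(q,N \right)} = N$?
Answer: $81648$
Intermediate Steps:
$m{\left(l,I \right)} = I + l$
$P{\left(O,D \right)} = \left(4 + O\right)^{3}$ ($P{\left(O,D \right)} = \left(O + 4\right)^{3} = \left(4 + O\right)^{3}$)
$P{\left(c,-13 \right)} L{\left(-16,14 \right)} = \left(4 + 14\right)^{3} \cdot 14 = 18^{3} \cdot 14 = 5832 \cdot 14 = 81648$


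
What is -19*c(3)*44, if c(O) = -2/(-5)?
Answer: -1672/5 ≈ -334.40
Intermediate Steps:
c(O) = ⅖ (c(O) = -2*(-⅕) = ⅖)
-19*c(3)*44 = -19*⅖*44 = -38/5*44 = -1672/5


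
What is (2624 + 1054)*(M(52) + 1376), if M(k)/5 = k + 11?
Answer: 6219498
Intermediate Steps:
M(k) = 55 + 5*k (M(k) = 5*(k + 11) = 5*(11 + k) = 55 + 5*k)
(2624 + 1054)*(M(52) + 1376) = (2624 + 1054)*((55 + 5*52) + 1376) = 3678*((55 + 260) + 1376) = 3678*(315 + 1376) = 3678*1691 = 6219498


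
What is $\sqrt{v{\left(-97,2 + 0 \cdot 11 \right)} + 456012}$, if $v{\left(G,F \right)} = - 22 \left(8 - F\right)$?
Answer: $2 \sqrt{113970} \approx 675.19$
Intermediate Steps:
$v{\left(G,F \right)} = -176 + 22 F$
$\sqrt{v{\left(-97,2 + 0 \cdot 11 \right)} + 456012} = \sqrt{\left(-176 + 22 \left(2 + 0 \cdot 11\right)\right) + 456012} = \sqrt{\left(-176 + 22 \left(2 + 0\right)\right) + 456012} = \sqrt{\left(-176 + 22 \cdot 2\right) + 456012} = \sqrt{\left(-176 + 44\right) + 456012} = \sqrt{-132 + 456012} = \sqrt{455880} = 2 \sqrt{113970}$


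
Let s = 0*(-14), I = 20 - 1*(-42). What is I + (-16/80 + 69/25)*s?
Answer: 62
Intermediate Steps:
I = 62 (I = 20 + 42 = 62)
s = 0
I + (-16/80 + 69/25)*s = 62 + (-16/80 + 69/25)*0 = 62 + (-16*1/80 + 69*(1/25))*0 = 62 + (-⅕ + 69/25)*0 = 62 + (64/25)*0 = 62 + 0 = 62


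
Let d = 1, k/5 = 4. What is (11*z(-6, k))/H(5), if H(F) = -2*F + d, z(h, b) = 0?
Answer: 0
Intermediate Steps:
k = 20 (k = 5*4 = 20)
H(F) = 1 - 2*F (H(F) = -2*F + 1 = 1 - 2*F)
(11*z(-6, k))/H(5) = (11*0)/(1 - 2*5) = 0/(1 - 10) = 0/(-9) = 0*(-⅑) = 0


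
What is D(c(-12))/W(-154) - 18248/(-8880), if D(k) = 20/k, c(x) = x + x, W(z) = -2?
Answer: 1829/740 ≈ 2.4716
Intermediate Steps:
c(x) = 2*x
D(c(-12))/W(-154) - 18248/(-8880) = (20/((2*(-12))))/(-2) - 18248/(-8880) = (20/(-24))*(-1/2) - 18248*(-1/8880) = (20*(-1/24))*(-1/2) + 2281/1110 = -5/6*(-1/2) + 2281/1110 = 5/12 + 2281/1110 = 1829/740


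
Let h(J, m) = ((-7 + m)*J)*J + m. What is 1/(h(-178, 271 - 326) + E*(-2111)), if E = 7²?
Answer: -1/2067902 ≈ -4.8358e-7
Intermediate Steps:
h(J, m) = m + J²*(-7 + m) (h(J, m) = (J*(-7 + m))*J + m = J²*(-7 + m) + m = m + J²*(-7 + m))
E = 49
1/(h(-178, 271 - 326) + E*(-2111)) = 1/(((271 - 326) - 7*(-178)² + (271 - 326)*(-178)²) + 49*(-2111)) = 1/((-55 - 7*31684 - 55*31684) - 103439) = 1/((-55 - 221788 - 1742620) - 103439) = 1/(-1964463 - 103439) = 1/(-2067902) = -1/2067902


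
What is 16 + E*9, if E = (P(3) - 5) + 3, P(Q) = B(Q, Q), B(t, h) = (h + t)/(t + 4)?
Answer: 40/7 ≈ 5.7143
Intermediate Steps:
B(t, h) = (h + t)/(4 + t)
P(Q) = 2*Q/(4 + Q) (P(Q) = (Q + Q)/(4 + Q) = (2*Q)/(4 + Q) = 2*Q/(4 + Q))
E = -8/7 (E = (2*3/(4 + 3) - 5) + 3 = (2*3/7 - 5) + 3 = (2*3*(⅐) - 5) + 3 = (6/7 - 5) + 3 = -29/7 + 3 = -8/7 ≈ -1.1429)
16 + E*9 = 16 - 8/7*9 = 16 - 72/7 = 40/7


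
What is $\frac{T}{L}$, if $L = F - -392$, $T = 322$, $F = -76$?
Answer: $\frac{161}{158} \approx 1.019$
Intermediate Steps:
$L = 316$ ($L = -76 - -392 = -76 + 392 = 316$)
$\frac{T}{L} = \frac{322}{316} = 322 \cdot \frac{1}{316} = \frac{161}{158}$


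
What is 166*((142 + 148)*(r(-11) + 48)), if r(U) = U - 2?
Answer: 1684900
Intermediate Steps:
r(U) = -2 + U
166*((142 + 148)*(r(-11) + 48)) = 166*((142 + 148)*((-2 - 11) + 48)) = 166*(290*(-13 + 48)) = 166*(290*35) = 166*10150 = 1684900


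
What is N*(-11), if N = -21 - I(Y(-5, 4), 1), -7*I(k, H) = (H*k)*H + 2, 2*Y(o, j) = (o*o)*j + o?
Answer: 2145/14 ≈ 153.21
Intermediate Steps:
Y(o, j) = o/2 + j*o²/2 (Y(o, j) = ((o*o)*j + o)/2 = (o²*j + o)/2 = (j*o² + o)/2 = (o + j*o²)/2 = o/2 + j*o²/2)
I(k, H) = -2/7 - k*H²/7 (I(k, H) = -((H*k)*H + 2)/7 = -(k*H² + 2)/7 = -(2 + k*H²)/7 = -2/7 - k*H²/7)
N = -195/14 (N = -21 - (-2/7 - ⅐*(½)*(-5)*(1 + 4*(-5))*1²) = -21 - (-2/7 - ⅐*(½)*(-5)*(1 - 20)*1) = -21 - (-2/7 - ⅐*(½)*(-5)*(-19)*1) = -21 - (-2/7 - ⅐*95/2*1) = -21 - (-2/7 - 95/14) = -21 - 1*(-99/14) = -21 + 99/14 = -195/14 ≈ -13.929)
N*(-11) = -195/14*(-11) = 2145/14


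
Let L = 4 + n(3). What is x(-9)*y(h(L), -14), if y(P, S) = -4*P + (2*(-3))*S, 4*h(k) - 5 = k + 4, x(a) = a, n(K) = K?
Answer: -612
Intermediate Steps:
L = 7 (L = 4 + 3 = 7)
h(k) = 9/4 + k/4 (h(k) = 5/4 + (k + 4)/4 = 5/4 + (4 + k)/4 = 5/4 + (1 + k/4) = 9/4 + k/4)
y(P, S) = -6*S - 4*P (y(P, S) = -4*P - 6*S = -6*S - 4*P)
x(-9)*y(h(L), -14) = -9*(-6*(-14) - 4*(9/4 + (¼)*7)) = -9*(84 - 4*(9/4 + 7/4)) = -9*(84 - 4*4) = -9*(84 - 16) = -9*68 = -612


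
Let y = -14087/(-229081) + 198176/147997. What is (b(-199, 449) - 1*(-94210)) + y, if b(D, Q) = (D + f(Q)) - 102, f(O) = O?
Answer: 3199095136019001/33903300757 ≈ 94359.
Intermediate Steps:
b(D, Q) = -102 + D + Q (b(D, Q) = (D + Q) - 102 = -102 + D + Q)
y = 47483189995/33903300757 (y = -14087*(-1/229081) + 198176*(1/147997) = 14087/229081 + 198176/147997 = 47483189995/33903300757 ≈ 1.4005)
(b(-199, 449) - 1*(-94210)) + y = ((-102 - 199 + 449) - 1*(-94210)) + 47483189995/33903300757 = (148 + 94210) + 47483189995/33903300757 = 94358 + 47483189995/33903300757 = 3199095136019001/33903300757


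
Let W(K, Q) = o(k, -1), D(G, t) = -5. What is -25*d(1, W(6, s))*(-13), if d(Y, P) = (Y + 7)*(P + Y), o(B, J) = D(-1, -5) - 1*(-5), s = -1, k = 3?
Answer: 2600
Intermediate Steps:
o(B, J) = 0 (o(B, J) = -5 - 1*(-5) = -5 + 5 = 0)
W(K, Q) = 0
d(Y, P) = (7 + Y)*(P + Y)
-25*d(1, W(6, s))*(-13) = -25*(1**2 + 7*0 + 7*1 + 0*1)*(-13) = -25*(1 + 0 + 7 + 0)*(-13) = -25*8*(-13) = -200*(-13) = 2600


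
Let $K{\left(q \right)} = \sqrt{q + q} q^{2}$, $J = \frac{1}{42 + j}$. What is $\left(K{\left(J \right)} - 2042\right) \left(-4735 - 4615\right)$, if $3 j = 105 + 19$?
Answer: $19092700 - \frac{1683 \sqrt{15}}{31250} \approx 1.9093 \cdot 10^{7}$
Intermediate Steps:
$j = \frac{124}{3}$ ($j = \frac{105 + 19}{3} = \frac{1}{3} \cdot 124 = \frac{124}{3} \approx 41.333$)
$J = \frac{3}{250}$ ($J = \frac{1}{42 + \frac{124}{3}} = \frac{1}{\frac{250}{3}} = \frac{3}{250} \approx 0.012$)
$K{\left(q \right)} = \sqrt{2} q^{\frac{5}{2}}$ ($K{\left(q \right)} = \sqrt{2 q} q^{2} = \sqrt{2} \sqrt{q} q^{2} = \sqrt{2} q^{\frac{5}{2}}$)
$\left(K{\left(J \right)} - 2042\right) \left(-4735 - 4615\right) = \left(\sqrt{2} \left(\frac{3}{250}\right)^{\frac{5}{2}} - 2042\right) \left(-4735 - 4615\right) = \left(\sqrt{2} \frac{9 \sqrt{30}}{3125000} + \left(-14950 + 12908\right)\right) \left(-9350\right) = \left(\frac{9 \sqrt{15}}{1562500} - 2042\right) \left(-9350\right) = \left(-2042 + \frac{9 \sqrt{15}}{1562500}\right) \left(-9350\right) = 19092700 - \frac{1683 \sqrt{15}}{31250}$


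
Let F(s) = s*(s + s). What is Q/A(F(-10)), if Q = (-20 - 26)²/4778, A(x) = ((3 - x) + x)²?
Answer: 1058/21501 ≈ 0.049207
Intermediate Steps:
F(s) = 2*s² (F(s) = s*(2*s) = 2*s²)
A(x) = 9 (A(x) = 3² = 9)
Q = 1058/2389 (Q = (-46)²*(1/4778) = 2116*(1/4778) = 1058/2389 ≈ 0.44286)
Q/A(F(-10)) = (1058/2389)/9 = (1058/2389)*(⅑) = 1058/21501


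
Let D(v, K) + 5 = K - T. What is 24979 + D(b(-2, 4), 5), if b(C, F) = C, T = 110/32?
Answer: 399609/16 ≈ 24976.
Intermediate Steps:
T = 55/16 (T = 110*(1/32) = 55/16 ≈ 3.4375)
D(v, K) = -135/16 + K (D(v, K) = -5 + (K - 1*55/16) = -5 + (K - 55/16) = -5 + (-55/16 + K) = -135/16 + K)
24979 + D(b(-2, 4), 5) = 24979 + (-135/16 + 5) = 24979 - 55/16 = 399609/16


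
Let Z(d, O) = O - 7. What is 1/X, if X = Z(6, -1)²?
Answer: 1/64 ≈ 0.015625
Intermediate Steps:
Z(d, O) = -7 + O
X = 64 (X = (-7 - 1)² = (-8)² = 64)
1/X = 1/64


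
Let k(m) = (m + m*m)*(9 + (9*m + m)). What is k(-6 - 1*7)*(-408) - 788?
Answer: 7700620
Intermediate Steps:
k(m) = (9 + 10*m)*(m + m**2) (k(m) = (m + m**2)*(9 + 10*m) = (9 + 10*m)*(m + m**2))
k(-6 - 1*7)*(-408) - 788 = ((-6 - 1*7)*(9 + 10*(-6 - 1*7)**2 + 19*(-6 - 1*7)))*(-408) - 788 = ((-6 - 7)*(9 + 10*(-6 - 7)**2 + 19*(-6 - 7)))*(-408) - 788 = -13*(9 + 10*(-13)**2 + 19*(-13))*(-408) - 788 = -13*(9 + 10*169 - 247)*(-408) - 788 = -13*(9 + 1690 - 247)*(-408) - 788 = -13*1452*(-408) - 788 = -18876*(-408) - 788 = 7701408 - 788 = 7700620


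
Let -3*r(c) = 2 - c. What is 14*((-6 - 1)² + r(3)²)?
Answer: 6188/9 ≈ 687.56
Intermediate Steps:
r(c) = -⅔ + c/3 (r(c) = -(2 - c)/3 = -⅔ + c/3)
14*((-6 - 1)² + r(3)²) = 14*((-6 - 1)² + (-⅔ + (⅓)*3)²) = 14*((-7)² + (-⅔ + 1)²) = 14*(49 + (⅓)²) = 14*(49 + ⅑) = 14*(442/9) = 6188/9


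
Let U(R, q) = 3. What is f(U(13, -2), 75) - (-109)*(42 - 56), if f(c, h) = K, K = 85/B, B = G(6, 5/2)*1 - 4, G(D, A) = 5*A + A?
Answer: -16701/11 ≈ -1518.3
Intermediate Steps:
G(D, A) = 6*A
B = 11 (B = (6*(5/2))*1 - 4 = 15*1 - 4 = 15 - 4 = 11)
K = 85/11 ≈ 7.7273
f(c, h) = 85/11
f(U(13, -2), 75) - (-109)*(42 - 56) = 85/11 - (-109)*(42 - 56) = 85/11 - (-109)*(-14) = 85/11 - 1*1526 = 85/11 - 1526 = -16701/11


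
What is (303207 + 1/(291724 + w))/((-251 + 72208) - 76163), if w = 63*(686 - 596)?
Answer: -90171942559/1250839164 ≈ -72.089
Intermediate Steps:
w = 5670 (w = 63*90 = 5670)
(303207 + 1/(291724 + w))/((-251 + 72208) - 76163) = (303207 + 1/(291724 + 5670))/((-251 + 72208) - 76163) = (303207 + 1/297394)/(71957 - 76163) = (303207 + 1/297394)/(-4206) = (90171942559/297394)*(-1/4206) = -90171942559/1250839164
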